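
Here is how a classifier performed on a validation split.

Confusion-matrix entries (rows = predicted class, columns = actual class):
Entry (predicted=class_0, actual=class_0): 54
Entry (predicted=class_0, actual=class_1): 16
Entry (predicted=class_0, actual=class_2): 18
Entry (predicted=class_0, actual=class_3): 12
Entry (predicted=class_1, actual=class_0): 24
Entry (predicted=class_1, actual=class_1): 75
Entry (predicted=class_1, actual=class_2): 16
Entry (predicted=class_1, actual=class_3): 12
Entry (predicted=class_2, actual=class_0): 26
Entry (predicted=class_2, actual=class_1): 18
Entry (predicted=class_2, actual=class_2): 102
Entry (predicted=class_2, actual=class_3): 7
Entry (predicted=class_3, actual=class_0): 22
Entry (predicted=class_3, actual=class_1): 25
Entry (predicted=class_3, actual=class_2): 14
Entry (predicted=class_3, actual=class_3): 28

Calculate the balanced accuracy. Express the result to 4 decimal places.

Balanced accuracy = mean of per-class recall.
  class_0: recall = 54/126 = 0.42857
  class_1: recall = 75/134 = 0.55970
  class_2: recall = 102/150 = 0.68000
  class_3: recall = 28/59 = 0.47458
Mean = (0.42857 + 0.55970 + 0.68000 + 0.47458) / 4 = 0.5357

0.5357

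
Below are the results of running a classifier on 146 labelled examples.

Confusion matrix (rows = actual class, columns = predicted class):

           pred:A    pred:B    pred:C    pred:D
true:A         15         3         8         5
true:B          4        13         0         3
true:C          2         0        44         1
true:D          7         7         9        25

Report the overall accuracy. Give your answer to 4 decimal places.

0.6644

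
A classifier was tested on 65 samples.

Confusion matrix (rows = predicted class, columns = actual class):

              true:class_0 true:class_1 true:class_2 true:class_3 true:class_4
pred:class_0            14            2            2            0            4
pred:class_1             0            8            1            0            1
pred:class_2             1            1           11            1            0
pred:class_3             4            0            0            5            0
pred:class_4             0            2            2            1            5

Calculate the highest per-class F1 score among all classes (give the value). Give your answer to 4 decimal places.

0.7333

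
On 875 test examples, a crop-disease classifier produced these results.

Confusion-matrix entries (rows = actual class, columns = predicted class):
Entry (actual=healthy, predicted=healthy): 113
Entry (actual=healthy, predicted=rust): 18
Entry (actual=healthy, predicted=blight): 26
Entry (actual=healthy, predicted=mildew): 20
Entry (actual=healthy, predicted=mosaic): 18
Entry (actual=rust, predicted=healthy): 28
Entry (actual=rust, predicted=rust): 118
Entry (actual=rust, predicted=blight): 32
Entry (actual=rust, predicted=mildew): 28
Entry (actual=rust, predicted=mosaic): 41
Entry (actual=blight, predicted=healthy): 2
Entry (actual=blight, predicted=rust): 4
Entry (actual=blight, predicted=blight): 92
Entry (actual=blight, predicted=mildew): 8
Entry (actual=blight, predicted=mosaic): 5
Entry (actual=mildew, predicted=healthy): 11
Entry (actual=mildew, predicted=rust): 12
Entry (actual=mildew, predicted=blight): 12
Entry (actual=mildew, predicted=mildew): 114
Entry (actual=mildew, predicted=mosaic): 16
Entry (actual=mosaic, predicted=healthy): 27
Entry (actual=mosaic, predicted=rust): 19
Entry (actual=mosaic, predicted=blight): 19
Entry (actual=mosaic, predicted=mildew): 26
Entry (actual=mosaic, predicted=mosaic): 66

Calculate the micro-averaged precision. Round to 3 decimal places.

Micro-averaging pools counts across classes: ΣTP=503, ΣFP=372, ΣFN=372.
Micro-precision = TP/(TP+FP) on pooled counts = 0.575 (equals overall accuracy in single-label multiclass).

0.575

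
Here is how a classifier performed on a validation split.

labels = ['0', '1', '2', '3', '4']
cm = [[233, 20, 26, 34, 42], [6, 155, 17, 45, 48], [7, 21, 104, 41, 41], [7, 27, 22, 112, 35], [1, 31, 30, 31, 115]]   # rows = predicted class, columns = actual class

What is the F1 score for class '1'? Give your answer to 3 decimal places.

0.590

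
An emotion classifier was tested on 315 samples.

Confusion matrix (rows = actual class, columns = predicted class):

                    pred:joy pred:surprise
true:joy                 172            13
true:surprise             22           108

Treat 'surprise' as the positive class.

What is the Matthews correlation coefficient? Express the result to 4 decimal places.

MCC = (TP·TN − FP·FN) / √((TP+FP)(TP+FN)(TN+FP)(TN+FN))
Numerator = 108·172 − 13·22 = 18290
Denominator = √(121·130·185·194) = √564549700 = 23760.2546
MCC = 18290 / 23760.2546 = 0.7698

0.7698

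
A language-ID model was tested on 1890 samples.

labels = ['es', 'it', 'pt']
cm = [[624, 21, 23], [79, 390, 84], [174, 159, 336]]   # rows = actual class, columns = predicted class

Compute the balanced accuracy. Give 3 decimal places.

0.714

Balanced accuracy = mean of per-class recall.
  es: recall = 624/668 = 0.9341
  it: recall = 390/553 = 0.7052
  pt: recall = 336/669 = 0.5022
Mean = (0.9341 + 0.7052 + 0.5022) / 3 = 0.714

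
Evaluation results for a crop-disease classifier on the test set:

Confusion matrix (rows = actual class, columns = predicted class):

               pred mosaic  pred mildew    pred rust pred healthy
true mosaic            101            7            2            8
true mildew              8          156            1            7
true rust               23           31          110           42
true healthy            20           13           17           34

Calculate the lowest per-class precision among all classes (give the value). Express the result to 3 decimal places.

0.374

Per-class precision (TP/(TP+FP)):
  mosaic: TP=101, FP=8+23+20=51 → 101/152 = 0.6645
  mildew: TP=156, FP=7+31+13=51 → 156/207 = 0.7536
  rust: TP=110, FP=2+1+17=20 → 110/130 = 0.8462
  healthy: TP=34, FP=8+7+42=57 → 34/91 = 0.3736
Lowest is class 'healthy' with precision = 0.374.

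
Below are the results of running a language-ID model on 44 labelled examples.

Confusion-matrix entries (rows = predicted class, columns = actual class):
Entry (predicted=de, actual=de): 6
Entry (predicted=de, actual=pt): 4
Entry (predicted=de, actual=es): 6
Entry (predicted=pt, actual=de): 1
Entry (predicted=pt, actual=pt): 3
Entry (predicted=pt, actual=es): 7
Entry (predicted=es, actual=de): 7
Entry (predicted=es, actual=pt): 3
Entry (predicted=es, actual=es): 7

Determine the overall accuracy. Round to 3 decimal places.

0.364

Accuracy = trace / total = (6+3+7=16) / 44 = 16/44 = 0.364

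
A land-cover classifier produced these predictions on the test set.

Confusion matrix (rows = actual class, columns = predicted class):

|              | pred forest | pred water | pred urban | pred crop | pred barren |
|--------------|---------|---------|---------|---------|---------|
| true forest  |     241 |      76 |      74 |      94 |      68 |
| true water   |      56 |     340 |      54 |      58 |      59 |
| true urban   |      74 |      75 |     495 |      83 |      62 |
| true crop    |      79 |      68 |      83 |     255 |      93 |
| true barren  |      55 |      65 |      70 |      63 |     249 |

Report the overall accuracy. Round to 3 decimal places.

0.529

Accuracy = trace / total = (241+340+495+255+249=1580) / 2989 = 1580/2989 = 0.529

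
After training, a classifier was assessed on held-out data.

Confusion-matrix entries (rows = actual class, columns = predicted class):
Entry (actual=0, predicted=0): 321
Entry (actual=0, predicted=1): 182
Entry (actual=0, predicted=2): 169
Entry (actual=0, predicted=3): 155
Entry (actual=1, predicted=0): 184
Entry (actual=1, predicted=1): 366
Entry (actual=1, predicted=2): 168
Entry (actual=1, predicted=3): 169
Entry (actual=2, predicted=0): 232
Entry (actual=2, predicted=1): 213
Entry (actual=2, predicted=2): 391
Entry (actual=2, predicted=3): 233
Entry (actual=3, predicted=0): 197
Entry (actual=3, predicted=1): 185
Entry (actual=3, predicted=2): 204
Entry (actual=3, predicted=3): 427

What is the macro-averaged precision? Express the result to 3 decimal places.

0.396

Per-class precision (TP/(TP+FP)):
  0: TP=321, FP=184+232+197=613 → 321/934 = 0.3437
  1: TP=366, FP=182+213+185=580 → 366/946 = 0.3869
  2: TP=391, FP=169+168+204=541 → 391/932 = 0.4195
  3: TP=427, FP=155+169+233=557 → 427/984 = 0.4339
Macro-precision = mean = (0.3437 + 0.3869 + 0.4195 + 0.4339) / 4 = 0.396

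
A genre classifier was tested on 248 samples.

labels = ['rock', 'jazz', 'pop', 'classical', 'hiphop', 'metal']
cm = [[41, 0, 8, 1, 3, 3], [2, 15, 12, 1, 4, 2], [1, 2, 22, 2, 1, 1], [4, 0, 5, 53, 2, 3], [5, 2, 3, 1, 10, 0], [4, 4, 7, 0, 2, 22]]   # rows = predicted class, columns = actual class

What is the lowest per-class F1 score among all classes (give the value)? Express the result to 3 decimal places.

0.465

Per-class F1 score (2·TP/(2·TP+FP+FN)):
  rock: TP=41, FP=0+8+1+3+3=15, FN=2+1+4+5+4=16 → 82/113 = 0.7257
  jazz: TP=15, FP=2+12+1+4+2=21, FN=0+2+0+2+4=8 → 30/59 = 0.5085
  pop: TP=22, FP=1+2+2+1+1=7, FN=8+12+5+3+7=35 → 44/86 = 0.5116
  classical: TP=53, FP=4+0+5+2+3=14, FN=1+1+2+1+0=5 → 106/125 = 0.8480
  hiphop: TP=10, FP=5+2+3+1+0=11, FN=3+4+1+2+2=12 → 20/43 = 0.4651
  metal: TP=22, FP=4+4+7+0+2=17, FN=3+2+1+3+0=9 → 44/70 = 0.6286
Lowest is class 'hiphop' with F1 score = 0.465.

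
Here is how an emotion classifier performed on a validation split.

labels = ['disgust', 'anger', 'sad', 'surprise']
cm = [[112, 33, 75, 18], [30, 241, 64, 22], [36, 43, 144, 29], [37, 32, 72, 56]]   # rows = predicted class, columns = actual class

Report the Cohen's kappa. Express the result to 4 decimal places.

0.3593

Observed agreement pₒ = trace/N = 553/1044 = 0.52969
Expected agreement pₑ = Σ (rowᵢ·colᵢ)/N² = (215·238 + 349·357 + 355·252 + 125·197)/1044² = 0.26593
κ = (pₒ − pₑ)/(1 − pₑ) = (0.52969 − 0.26593)/(1 − 0.26593) = 0.3593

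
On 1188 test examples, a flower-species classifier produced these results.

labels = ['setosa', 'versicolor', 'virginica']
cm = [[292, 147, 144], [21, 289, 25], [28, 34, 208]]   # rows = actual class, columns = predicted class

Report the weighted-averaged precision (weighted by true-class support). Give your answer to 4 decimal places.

Per-class precision (TP/(TP+FP)):
  setosa: TP=292, FP=21+28=49 → 292/341 = 0.85630
  versicolor: TP=289, FP=147+34=181 → 289/470 = 0.61489
  virginica: TP=208, FP=144+25=169 → 208/377 = 0.55172
Weighted-precision = Σ (supportᵢ/N)·precisionᵢ with N=1188: (583/1188)·0.85630 + (335/1188)·0.61489 + (270/1188)·0.55172 = 0.7190

0.7190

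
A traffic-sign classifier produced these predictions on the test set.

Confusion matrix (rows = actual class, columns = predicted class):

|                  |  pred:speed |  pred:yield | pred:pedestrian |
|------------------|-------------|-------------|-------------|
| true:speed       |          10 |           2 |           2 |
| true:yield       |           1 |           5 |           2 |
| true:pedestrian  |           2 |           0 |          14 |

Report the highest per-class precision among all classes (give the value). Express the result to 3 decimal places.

0.778

Per-class precision (TP/(TP+FP)):
  speed: TP=10, FP=1+2=3 → 10/13 = 0.7692
  yield: TP=5, FP=2+0=2 → 5/7 = 0.7143
  pedestrian: TP=14, FP=2+2=4 → 14/18 = 0.7778
Highest is class 'pedestrian' with precision = 0.778.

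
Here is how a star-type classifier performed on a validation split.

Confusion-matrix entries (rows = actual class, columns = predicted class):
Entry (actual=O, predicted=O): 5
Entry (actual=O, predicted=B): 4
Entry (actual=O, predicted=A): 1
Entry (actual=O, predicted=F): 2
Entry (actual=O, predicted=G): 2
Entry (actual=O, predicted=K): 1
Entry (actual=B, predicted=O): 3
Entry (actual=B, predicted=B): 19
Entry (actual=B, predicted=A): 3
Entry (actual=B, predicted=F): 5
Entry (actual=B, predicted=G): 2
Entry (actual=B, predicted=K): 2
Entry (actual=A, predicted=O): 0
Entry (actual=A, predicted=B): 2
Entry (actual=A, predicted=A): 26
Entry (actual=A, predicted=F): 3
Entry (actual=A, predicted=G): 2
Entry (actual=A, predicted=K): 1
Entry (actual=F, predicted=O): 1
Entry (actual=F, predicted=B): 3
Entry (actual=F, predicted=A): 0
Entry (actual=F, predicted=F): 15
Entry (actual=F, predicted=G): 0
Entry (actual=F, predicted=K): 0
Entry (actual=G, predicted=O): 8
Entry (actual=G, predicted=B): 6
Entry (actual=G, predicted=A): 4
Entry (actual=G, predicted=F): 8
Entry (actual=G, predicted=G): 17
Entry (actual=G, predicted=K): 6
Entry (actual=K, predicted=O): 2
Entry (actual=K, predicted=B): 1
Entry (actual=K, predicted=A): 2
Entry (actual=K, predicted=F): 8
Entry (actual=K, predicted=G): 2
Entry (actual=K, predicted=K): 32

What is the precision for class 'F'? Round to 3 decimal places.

0.366

precision = TP/(TP+FP).
F: TP=15, FP=2+5+3+8+8=26 → 15/41 = 0.3659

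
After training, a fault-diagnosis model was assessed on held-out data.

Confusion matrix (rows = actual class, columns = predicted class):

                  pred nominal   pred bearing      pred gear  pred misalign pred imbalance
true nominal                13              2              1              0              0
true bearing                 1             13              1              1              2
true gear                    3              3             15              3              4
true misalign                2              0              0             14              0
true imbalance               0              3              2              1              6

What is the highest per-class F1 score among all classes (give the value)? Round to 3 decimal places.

0.800

Per-class F1 score (2·TP/(2·TP+FP+FN)):
  nominal: TP=13, FP=1+3+2+0=6, FN=2+1+0+0=3 → 26/35 = 0.7429
  bearing: TP=13, FP=2+3+0+3=8, FN=1+1+1+2=5 → 26/39 = 0.6667
  gear: TP=15, FP=1+1+0+2=4, FN=3+3+3+4=13 → 30/47 = 0.6383
  misalign: TP=14, FP=0+1+3+1=5, FN=2+0+0+0=2 → 28/35 = 0.8000
  imbalance: TP=6, FP=0+2+4+0=6, FN=0+3+2+1=6 → 12/24 = 0.5000
Highest is class 'misalign' with F1 score = 0.800.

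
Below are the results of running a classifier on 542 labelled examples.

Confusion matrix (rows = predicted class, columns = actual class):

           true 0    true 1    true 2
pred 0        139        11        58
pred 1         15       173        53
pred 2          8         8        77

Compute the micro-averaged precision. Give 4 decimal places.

0.7177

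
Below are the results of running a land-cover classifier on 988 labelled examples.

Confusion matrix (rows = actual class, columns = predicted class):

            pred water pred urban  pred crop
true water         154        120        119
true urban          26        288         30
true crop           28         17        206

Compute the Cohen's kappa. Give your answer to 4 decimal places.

0.4903

Observed agreement pₒ = trace/N = 648/988 = 0.65587
Expected agreement pₑ = Σ (rowᵢ·colᵢ)/N² = (393·208 + 344·425 + 251·355)/988² = 0.32480
κ = (pₒ − pₑ)/(1 − pₑ) = (0.65587 − 0.32480)/(1 − 0.32480) = 0.4903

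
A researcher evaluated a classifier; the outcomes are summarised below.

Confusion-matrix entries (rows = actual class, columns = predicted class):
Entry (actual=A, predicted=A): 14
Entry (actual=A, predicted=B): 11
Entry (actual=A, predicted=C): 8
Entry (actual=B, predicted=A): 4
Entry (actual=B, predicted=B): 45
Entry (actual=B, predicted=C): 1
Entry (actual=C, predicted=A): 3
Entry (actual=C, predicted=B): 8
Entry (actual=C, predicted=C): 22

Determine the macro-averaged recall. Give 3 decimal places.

Per-class recall (TP/(TP+FN)):
  A: TP=14, FN=11+8=19 → 14/33 = 0.4242
  B: TP=45, FN=4+1=5 → 45/50 = 0.9000
  C: TP=22, FN=3+8=11 → 22/33 = 0.6667
Macro-recall = mean = (0.4242 + 0.9000 + 0.6667) / 3 = 0.664

0.664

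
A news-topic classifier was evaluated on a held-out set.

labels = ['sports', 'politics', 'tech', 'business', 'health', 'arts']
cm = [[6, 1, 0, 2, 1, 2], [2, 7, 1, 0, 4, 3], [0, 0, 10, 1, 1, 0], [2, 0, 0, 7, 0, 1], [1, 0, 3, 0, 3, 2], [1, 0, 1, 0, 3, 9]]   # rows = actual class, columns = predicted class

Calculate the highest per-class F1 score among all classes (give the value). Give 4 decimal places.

Per-class F1 score (2·TP/(2·TP+FP+FN)):
  sports: TP=6, FP=2+0+2+1+1=6, FN=1+0+2+1+2=6 → 12/24 = 0.50000
  politics: TP=7, FP=1+0+0+0+0=1, FN=2+1+0+4+3=10 → 14/25 = 0.56000
  tech: TP=10, FP=0+1+0+3+1=5, FN=0+0+1+1+0=2 → 20/27 = 0.74074
  business: TP=7, FP=2+0+1+0+0=3, FN=2+0+0+0+1=3 → 14/20 = 0.70000
  health: TP=3, FP=1+4+1+0+3=9, FN=1+0+3+0+2=6 → 6/21 = 0.28571
  arts: TP=9, FP=2+3+0+1+2=8, FN=1+0+1+0+3=5 → 18/31 = 0.58065
Highest is class 'tech' with F1 score = 0.7407.

0.7407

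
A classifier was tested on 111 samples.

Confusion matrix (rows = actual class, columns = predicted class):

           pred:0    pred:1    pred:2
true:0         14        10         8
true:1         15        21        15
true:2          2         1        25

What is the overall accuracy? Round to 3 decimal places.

Accuracy = trace / total = (14+21+25=60) / 111 = 60/111 = 0.541

0.541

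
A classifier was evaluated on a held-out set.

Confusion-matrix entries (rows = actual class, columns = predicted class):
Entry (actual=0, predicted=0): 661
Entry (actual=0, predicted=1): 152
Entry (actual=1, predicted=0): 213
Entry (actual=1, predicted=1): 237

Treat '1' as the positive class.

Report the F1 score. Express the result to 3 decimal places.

0.565

Precision = TP/(TP+FP) = 237/389 = 0.6093
Recall = TP/(TP+FN) = 237/450 = 0.5267
F1 = 2·TP/(2·TP+FP+FN) = 474/839 = 0.565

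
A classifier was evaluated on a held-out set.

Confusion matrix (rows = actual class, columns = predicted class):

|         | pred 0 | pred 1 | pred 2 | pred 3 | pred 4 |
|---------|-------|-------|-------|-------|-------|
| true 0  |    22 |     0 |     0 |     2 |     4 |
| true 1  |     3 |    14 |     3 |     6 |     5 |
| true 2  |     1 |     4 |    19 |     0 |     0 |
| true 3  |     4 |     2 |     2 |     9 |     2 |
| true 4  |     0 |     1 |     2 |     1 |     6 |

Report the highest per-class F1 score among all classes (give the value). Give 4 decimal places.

0.7600

Per-class F1 score (2·TP/(2·TP+FP+FN)):
  0: TP=22, FP=3+1+4+0=8, FN=0+0+2+4=6 → 44/58 = 0.75862
  1: TP=14, FP=0+4+2+1=7, FN=3+3+6+5=17 → 28/52 = 0.53846
  2: TP=19, FP=0+3+2+2=7, FN=1+4+0+0=5 → 38/50 = 0.76000
  3: TP=9, FP=2+6+0+1=9, FN=4+2+2+2=10 → 18/37 = 0.48649
  4: TP=6, FP=4+5+0+2=11, FN=0+1+2+1=4 → 12/27 = 0.44444
Highest is class '2' with F1 score = 0.7600.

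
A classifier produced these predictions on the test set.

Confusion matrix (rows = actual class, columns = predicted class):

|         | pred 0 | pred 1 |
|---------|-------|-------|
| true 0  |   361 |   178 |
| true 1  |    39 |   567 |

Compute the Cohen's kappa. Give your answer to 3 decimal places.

0.614

Observed agreement pₒ = trace/N = 928/1145 = 0.8105
Expected agreement pₑ = Σ (rowᵢ·colᵢ)/N² = (539·400 + 606·745)/1145² = 0.5088
κ = (pₒ − pₑ)/(1 − pₑ) = (0.8105 − 0.5088)/(1 − 0.5088) = 0.614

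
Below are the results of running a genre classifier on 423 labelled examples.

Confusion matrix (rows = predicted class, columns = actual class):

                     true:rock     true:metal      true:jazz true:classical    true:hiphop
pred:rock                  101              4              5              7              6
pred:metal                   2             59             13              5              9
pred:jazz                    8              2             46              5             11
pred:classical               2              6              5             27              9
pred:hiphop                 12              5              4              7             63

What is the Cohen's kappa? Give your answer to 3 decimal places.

Observed agreement pₒ = trace/N = 296/423 = 0.6998
Expected agreement pₑ = Σ (rowᵢ·colᵢ)/N² = (125·123 + 76·88 + 73·72 + 51·49 + 98·91)/423² = 0.2165
κ = (pₒ − pₑ)/(1 − pₑ) = (0.6998 − 0.2165)/(1 − 0.2165) = 0.617

0.617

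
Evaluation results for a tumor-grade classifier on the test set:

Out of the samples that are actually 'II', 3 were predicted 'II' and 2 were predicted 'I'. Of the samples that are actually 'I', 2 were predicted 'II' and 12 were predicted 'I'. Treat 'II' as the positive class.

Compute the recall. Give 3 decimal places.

Recall = TP/(TP+FN) = 3/(3+2) = 3/5 = 0.600

0.600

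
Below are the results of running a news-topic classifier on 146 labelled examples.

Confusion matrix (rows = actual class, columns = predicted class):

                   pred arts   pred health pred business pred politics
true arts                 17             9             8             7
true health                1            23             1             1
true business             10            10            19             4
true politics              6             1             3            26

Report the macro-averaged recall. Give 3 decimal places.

Per-class recall (TP/(TP+FN)):
  arts: TP=17, FN=9+8+7=24 → 17/41 = 0.4146
  health: TP=23, FN=1+1+1=3 → 23/26 = 0.8846
  business: TP=19, FN=10+10+4=24 → 19/43 = 0.4419
  politics: TP=26, FN=6+1+3=10 → 26/36 = 0.7222
Macro-recall = mean = (0.4146 + 0.8846 + 0.4419 + 0.7222) / 4 = 0.616

0.616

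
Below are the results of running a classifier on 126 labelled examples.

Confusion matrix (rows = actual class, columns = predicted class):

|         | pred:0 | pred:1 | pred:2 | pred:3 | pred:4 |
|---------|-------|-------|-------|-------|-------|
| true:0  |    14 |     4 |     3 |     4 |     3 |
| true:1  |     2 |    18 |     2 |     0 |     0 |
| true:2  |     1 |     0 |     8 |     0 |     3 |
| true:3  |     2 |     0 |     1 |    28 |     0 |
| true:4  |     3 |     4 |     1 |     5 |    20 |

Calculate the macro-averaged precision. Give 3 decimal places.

Per-class precision (TP/(TP+FP)):
  0: TP=14, FP=2+1+2+3=8 → 14/22 = 0.6364
  1: TP=18, FP=4+0+0+4=8 → 18/26 = 0.6923
  2: TP=8, FP=3+2+1+1=7 → 8/15 = 0.5333
  3: TP=28, FP=4+0+0+5=9 → 28/37 = 0.7568
  4: TP=20, FP=3+0+3+0=6 → 20/26 = 0.7692
Macro-precision = mean = (0.6364 + 0.6923 + 0.5333 + 0.7568 + 0.7692) / 5 = 0.678

0.678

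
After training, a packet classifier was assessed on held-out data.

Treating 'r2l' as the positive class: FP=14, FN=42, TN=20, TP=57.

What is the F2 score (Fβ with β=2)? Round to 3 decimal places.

0.610

Fβ = (1+β²)·TP / ((1+β²)·TP + β²·FN + FP), with β²=4
= 5·57 / (5·57 + 4·42 + 14) = 0.610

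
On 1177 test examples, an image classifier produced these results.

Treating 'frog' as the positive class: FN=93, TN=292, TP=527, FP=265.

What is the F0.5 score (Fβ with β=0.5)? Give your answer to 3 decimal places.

Fβ = (1+β²)·TP / ((1+β²)·TP + β²·FN + FP), with β²=1/4
= 1.25·527 / (1.25·527 + 0.25·93 + 265) = 0.696

0.696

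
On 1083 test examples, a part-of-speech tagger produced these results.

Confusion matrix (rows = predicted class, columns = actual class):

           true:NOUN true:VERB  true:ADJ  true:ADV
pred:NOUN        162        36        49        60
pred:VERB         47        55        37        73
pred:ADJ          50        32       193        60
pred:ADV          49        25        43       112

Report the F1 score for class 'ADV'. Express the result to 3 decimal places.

0.419

Take TP from the diagonal, FP from the rest of the 'ADV' prediction marginal, FN from the rest of the 'ADV' actual marginal.
F1 score = 2·TP/(2·TP+FP+FN).
ADV: TP=112, FP=49+25+43=117, FN=60+73+60=193 → 224/534 = 0.4195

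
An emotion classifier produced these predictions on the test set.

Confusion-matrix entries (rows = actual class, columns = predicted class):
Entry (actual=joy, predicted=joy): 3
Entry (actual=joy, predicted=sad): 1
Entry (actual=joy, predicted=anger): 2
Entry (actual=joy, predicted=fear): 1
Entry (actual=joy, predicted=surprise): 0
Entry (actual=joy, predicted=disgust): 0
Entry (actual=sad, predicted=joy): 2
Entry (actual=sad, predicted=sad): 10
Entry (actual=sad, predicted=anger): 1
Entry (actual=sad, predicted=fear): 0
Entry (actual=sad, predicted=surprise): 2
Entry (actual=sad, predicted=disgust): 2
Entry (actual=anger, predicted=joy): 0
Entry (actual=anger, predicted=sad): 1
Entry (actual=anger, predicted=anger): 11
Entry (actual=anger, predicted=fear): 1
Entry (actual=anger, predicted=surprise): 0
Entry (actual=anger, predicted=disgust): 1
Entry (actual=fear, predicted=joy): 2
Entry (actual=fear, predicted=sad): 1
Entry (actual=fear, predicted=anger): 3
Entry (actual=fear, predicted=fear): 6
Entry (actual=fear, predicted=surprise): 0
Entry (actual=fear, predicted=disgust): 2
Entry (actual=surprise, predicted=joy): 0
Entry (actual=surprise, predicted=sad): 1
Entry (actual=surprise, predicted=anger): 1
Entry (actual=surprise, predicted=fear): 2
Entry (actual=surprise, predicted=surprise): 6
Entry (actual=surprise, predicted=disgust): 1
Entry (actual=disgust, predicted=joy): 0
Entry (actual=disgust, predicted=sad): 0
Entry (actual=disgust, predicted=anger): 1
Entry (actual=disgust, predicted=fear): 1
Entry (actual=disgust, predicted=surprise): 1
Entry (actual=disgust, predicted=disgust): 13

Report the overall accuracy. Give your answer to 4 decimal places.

Accuracy = trace / total = (3+10+11+6+6+13=49) / 79 = 49/79 = 0.6203

0.6203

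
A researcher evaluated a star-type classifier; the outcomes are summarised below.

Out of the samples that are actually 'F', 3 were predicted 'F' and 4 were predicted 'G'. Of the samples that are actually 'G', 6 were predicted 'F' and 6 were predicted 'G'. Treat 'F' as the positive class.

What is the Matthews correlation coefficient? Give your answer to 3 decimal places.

MCC = (TP·TN − FP·FN) / √((TP+FP)(TP+FN)(TN+FP)(TN+FN))
Numerator = 3·6 − 6·4 = -6
Denominator = √(9·7·12·10) = √7560 = 86.9483
MCC = -6 / 86.9483 = -0.069

-0.069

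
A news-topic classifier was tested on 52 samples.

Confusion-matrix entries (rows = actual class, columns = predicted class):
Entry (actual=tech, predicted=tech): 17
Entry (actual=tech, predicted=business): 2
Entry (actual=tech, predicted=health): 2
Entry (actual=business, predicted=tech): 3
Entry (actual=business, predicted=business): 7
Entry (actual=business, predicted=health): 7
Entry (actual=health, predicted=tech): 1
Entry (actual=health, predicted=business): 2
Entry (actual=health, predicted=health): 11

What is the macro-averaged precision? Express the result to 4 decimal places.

Per-class precision (TP/(TP+FP)):
  tech: TP=17, FP=3+1=4 → 17/21 = 0.80952
  business: TP=7, FP=2+2=4 → 7/11 = 0.63636
  health: TP=11, FP=2+7=9 → 11/20 = 0.55000
Macro-precision = mean = (0.80952 + 0.63636 + 0.55000) / 3 = 0.6653

0.6653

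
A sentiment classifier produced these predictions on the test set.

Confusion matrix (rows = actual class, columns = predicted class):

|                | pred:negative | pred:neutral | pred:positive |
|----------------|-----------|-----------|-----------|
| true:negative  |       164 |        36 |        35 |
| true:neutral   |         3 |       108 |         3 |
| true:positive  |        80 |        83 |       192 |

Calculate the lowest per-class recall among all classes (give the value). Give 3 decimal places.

0.541

Per-class recall (TP/(TP+FN)):
  negative: TP=164, FN=36+35=71 → 164/235 = 0.6979
  neutral: TP=108, FN=3+3=6 → 108/114 = 0.9474
  positive: TP=192, FN=80+83=163 → 192/355 = 0.5408
Lowest is class 'positive' with recall = 0.541.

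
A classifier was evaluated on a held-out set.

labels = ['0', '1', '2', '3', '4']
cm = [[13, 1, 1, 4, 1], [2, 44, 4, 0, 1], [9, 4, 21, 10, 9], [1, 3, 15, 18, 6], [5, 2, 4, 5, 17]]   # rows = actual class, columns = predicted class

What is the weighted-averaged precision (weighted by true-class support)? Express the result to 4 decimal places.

Per-class precision (TP/(TP+FP)):
  0: TP=13, FP=2+9+1+5=17 → 13/30 = 0.43333
  1: TP=44, FP=1+4+3+2=10 → 44/54 = 0.81481
  2: TP=21, FP=1+4+15+4=24 → 21/45 = 0.46667
  3: TP=18, FP=4+0+10+5=19 → 18/37 = 0.48649
  4: TP=17, FP=1+1+9+6=17 → 17/34 = 0.50000
Weighted-precision = Σ (supportᵢ/N)·precisionᵢ with N=200: (20/200)·0.43333 + (51/200)·0.81481 + (53/200)·0.46667 + (43/200)·0.48649 + (33/200)·0.50000 = 0.5619

0.5619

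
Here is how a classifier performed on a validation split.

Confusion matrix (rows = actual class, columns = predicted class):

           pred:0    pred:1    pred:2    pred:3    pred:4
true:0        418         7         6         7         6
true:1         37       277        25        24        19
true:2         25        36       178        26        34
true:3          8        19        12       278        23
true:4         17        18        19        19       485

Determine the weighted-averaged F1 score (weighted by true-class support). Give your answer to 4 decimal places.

0.8050

Per-class F1 score (2·TP/(2·TP+FP+FN)):
  0: TP=418, FP=37+25+8+17=87, FN=7+6+7+6=26 → 836/949 = 0.88093
  1: TP=277, FP=7+36+19+18=80, FN=37+25+24+19=105 → 554/739 = 0.74966
  2: TP=178, FP=6+25+12+19=62, FN=25+36+26+34=121 → 356/539 = 0.66048
  3: TP=278, FP=7+24+26+19=76, FN=8+19+12+23=62 → 556/694 = 0.80115
  4: TP=485, FP=6+19+34+23=82, FN=17+18+19+19=73 → 970/1125 = 0.86222
Weighted-F1 score = Σ (supportᵢ/N)·F1 scoreᵢ with N=2023: (444/2023)·0.88093 + (382/2023)·0.74966 + (299/2023)·0.66048 + (340/2023)·0.80115 + (558/2023)·0.86222 = 0.8050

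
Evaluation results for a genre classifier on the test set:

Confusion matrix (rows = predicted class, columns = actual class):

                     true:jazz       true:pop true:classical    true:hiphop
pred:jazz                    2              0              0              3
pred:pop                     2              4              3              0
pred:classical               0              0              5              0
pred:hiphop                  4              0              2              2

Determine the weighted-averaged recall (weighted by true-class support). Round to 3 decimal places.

0.481

Per-class recall (TP/(TP+FN)):
  jazz: TP=2, FN=2+0+4=6 → 2/8 = 0.2500
  pop: TP=4, FN=0+0+0=0 → 4/4 = 1.0000
  classical: TP=5, FN=0+3+2=5 → 5/10 = 0.5000
  hiphop: TP=2, FN=3+0+0=3 → 2/5 = 0.4000
Weighted-recall = Σ (supportᵢ/N)·recallᵢ with N=27: (8/27)·0.2500 + (4/27)·1.0000 + (10/27)·0.5000 + (5/27)·0.4000 = 0.481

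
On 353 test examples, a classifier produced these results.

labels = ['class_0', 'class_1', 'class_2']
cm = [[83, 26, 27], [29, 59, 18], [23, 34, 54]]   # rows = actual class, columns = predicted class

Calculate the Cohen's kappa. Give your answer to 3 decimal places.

0.329

Observed agreement pₒ = trace/N = 196/353 = 0.5552
Expected agreement pₑ = Σ (rowᵢ·colᵢ)/N² = (136·135 + 106·119 + 111·99)/353² = 0.3368
κ = (pₒ − pₑ)/(1 − pₑ) = (0.5552 − 0.3368)/(1 − 0.3368) = 0.329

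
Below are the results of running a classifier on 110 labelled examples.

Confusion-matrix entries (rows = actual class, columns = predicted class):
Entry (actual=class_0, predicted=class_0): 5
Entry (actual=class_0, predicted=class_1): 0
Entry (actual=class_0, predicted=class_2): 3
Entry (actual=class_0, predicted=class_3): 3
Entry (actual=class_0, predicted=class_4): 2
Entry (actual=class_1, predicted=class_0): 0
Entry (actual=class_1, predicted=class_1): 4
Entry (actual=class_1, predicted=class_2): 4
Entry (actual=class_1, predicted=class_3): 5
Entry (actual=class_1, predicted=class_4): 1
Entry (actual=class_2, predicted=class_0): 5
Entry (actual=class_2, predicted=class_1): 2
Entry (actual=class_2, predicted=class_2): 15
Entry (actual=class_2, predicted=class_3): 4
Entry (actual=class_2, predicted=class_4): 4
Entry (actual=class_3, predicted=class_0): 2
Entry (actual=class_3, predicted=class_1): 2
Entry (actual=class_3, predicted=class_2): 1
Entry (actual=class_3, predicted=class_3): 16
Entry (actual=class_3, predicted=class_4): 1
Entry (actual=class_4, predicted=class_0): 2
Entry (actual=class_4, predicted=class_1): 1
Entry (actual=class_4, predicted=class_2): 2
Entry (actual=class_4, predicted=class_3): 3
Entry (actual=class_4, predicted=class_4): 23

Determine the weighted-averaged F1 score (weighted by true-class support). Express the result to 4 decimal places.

0.5666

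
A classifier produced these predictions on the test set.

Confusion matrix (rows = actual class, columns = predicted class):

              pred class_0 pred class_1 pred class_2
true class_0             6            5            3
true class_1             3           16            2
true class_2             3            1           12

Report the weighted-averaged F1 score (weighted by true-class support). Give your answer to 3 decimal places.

0.661

Per-class F1 score (2·TP/(2·TP+FP+FN)):
  class_0: TP=6, FP=3+3=6, FN=5+3=8 → 12/26 = 0.4615
  class_1: TP=16, FP=5+1=6, FN=3+2=5 → 32/43 = 0.7442
  class_2: TP=12, FP=3+2=5, FN=3+1=4 → 24/33 = 0.7273
Weighted-F1 score = Σ (supportᵢ/N)·F1 scoreᵢ with N=51: (14/51)·0.4615 + (21/51)·0.7442 + (16/51)·0.7273 = 0.661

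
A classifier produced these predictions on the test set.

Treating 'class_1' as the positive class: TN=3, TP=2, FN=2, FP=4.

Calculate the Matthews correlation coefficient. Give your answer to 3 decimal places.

MCC = (TP·TN − FP·FN) / √((TP+FP)(TP+FN)(TN+FP)(TN+FN))
Numerator = 2·3 − 4·2 = -2
Denominator = √(6·4·7·5) = √840 = 28.9828
MCC = -2 / 28.9828 = -0.069

-0.069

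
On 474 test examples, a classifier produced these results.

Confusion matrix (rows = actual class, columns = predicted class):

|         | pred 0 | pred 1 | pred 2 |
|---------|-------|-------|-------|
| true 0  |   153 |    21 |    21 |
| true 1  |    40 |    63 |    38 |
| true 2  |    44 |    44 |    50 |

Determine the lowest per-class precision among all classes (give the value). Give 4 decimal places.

Per-class precision (TP/(TP+FP)):
  0: TP=153, FP=40+44=84 → 153/237 = 0.64557
  1: TP=63, FP=21+44=65 → 63/128 = 0.49219
  2: TP=50, FP=21+38=59 → 50/109 = 0.45872
Lowest is class '2' with precision = 0.4587.

0.4587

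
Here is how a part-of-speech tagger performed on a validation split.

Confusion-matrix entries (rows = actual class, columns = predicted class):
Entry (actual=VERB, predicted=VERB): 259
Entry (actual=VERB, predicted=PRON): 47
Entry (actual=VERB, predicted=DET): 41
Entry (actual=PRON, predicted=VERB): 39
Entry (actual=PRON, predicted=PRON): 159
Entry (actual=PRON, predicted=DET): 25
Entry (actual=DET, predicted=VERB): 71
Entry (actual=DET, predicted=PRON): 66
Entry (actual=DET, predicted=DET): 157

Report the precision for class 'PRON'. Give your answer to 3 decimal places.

0.585

Take TP from the diagonal, FP from the rest of the 'PRON' prediction marginal, FN from the rest of the 'PRON' actual marginal.
precision = TP/(TP+FP).
PRON: TP=159, FP=47+66=113 → 159/272 = 0.5846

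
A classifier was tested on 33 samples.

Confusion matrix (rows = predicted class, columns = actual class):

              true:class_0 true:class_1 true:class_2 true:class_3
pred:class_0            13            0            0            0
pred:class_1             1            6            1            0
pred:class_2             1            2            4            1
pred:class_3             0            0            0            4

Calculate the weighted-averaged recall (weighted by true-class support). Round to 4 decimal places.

0.8182

Per-class recall (TP/(TP+FN)):
  class_0: TP=13, FN=1+1+0=2 → 13/15 = 0.86667
  class_1: TP=6, FN=0+2+0=2 → 6/8 = 0.75000
  class_2: TP=4, FN=0+1+0=1 → 4/5 = 0.80000
  class_3: TP=4, FN=0+0+1=1 → 4/5 = 0.80000
Weighted-recall = Σ (supportᵢ/N)·recallᵢ with N=33: (15/33)·0.86667 + (8/33)·0.75000 + (5/33)·0.80000 + (5/33)·0.80000 = 0.8182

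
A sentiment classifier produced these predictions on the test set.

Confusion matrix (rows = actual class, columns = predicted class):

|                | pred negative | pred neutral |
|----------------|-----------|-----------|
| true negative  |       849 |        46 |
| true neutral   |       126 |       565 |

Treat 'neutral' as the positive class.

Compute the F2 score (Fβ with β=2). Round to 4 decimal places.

Fβ = (1+β²)·TP / ((1+β²)·TP + β²·FN + FP), with β²=4
= 5·565 / (5·565 + 4·126 + 46) = 0.8370

0.8370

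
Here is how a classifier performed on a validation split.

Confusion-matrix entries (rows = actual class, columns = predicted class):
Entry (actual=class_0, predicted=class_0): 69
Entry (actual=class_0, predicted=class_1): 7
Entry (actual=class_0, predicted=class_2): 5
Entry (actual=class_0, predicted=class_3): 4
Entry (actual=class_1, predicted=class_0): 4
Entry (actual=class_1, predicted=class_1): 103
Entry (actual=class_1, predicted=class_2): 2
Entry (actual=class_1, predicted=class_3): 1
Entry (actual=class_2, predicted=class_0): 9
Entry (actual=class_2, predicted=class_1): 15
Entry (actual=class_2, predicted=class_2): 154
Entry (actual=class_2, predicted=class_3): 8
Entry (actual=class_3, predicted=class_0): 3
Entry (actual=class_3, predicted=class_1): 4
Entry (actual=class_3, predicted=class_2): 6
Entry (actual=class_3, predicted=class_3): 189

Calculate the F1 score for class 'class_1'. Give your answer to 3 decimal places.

0.862

F1 score = 2·TP/(2·TP+FP+FN).
class_1: TP=103, FP=7+15+4=26, FN=4+2+1=7 → 206/239 = 0.8619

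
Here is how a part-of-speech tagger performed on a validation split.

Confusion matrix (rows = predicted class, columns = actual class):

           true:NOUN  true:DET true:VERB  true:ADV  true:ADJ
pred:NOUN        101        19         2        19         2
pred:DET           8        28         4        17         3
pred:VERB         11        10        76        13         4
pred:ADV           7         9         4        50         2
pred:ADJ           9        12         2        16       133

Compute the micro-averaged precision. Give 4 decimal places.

0.6916

Micro-averaging pools counts across classes: ΣTP=388, ΣFP=173, ΣFN=173.
Micro-precision = TP/(TP+FP) on pooled counts = 0.6916 (equals overall accuracy in single-label multiclass).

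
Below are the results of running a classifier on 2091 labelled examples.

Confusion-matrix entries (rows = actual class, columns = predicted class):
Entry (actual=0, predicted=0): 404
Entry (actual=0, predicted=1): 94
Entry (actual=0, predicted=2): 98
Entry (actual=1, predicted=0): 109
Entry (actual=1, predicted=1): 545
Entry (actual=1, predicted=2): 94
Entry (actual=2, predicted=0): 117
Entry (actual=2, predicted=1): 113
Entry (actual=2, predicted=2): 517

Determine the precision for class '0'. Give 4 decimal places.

Treat '0' as positive and all other classes as negative.
precision = TP/(TP+FP).
0: TP=404, FP=109+117=226 → 404/630 = 0.64127

0.6413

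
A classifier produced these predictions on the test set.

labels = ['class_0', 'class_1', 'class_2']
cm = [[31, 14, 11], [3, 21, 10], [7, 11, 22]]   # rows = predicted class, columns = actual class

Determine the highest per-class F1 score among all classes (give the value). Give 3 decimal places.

0.639

Per-class F1 score (2·TP/(2·TP+FP+FN)):
  class_0: TP=31, FP=14+11=25, FN=3+7=10 → 62/97 = 0.6392
  class_1: TP=21, FP=3+10=13, FN=14+11=25 → 42/80 = 0.5250
  class_2: TP=22, FP=7+11=18, FN=11+10=21 → 44/83 = 0.5301
Highest is class 'class_0' with F1 score = 0.639.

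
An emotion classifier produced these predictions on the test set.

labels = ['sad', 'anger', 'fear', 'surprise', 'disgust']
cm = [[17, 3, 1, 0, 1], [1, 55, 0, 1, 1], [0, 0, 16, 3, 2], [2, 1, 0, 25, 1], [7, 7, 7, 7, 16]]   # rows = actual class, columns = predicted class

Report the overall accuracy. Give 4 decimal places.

Accuracy = trace / total = (17+55+16+25+16=129) / 174 = 129/174 = 0.7414

0.7414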